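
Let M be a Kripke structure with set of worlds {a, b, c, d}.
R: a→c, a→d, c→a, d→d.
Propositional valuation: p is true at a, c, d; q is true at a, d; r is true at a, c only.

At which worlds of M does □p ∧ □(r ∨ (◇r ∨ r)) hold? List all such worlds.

b, c

Recall that □ψ holds at a world iff ψ holds at every accessible world, and ◇ψ holds iff ψ holds at some accessible world.
Let φ = □p ∧ □(r ∨ (◇r ∨ r)). Evaluate φ at each world:
  a (successors {c, d}): φ is false.
  b (successors ∅): φ is true.
  c (successors {a}): φ is true.
  d (successors {d}): φ is false.
For instance, at c:
  At c: □p is true, □(r ∨ (◇r ∨ r)) is true, so □p ∧ □(r ∨ (◇r ∨ r)) is true.
    At c: □p requires p at every successor {a}.
      At a: p is true.
    So □p is true at c.
    At c: □(r ∨ (◇r ∨ r)) requires r ∨ (◇r ∨ r) at every successor {a}.
      At a: r ∨ (◇r ∨ r) is true.
    So □(r ∨ (◇r ∨ r)) is true at c.
Satisfying worlds: {b, c}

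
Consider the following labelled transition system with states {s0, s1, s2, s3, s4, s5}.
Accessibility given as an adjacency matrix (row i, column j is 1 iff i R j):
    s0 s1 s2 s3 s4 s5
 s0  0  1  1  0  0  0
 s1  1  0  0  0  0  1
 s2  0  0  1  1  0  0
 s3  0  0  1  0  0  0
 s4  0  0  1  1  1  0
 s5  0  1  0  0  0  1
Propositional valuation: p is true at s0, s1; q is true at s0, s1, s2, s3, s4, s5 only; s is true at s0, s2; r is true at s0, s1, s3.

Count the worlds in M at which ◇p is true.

3

Let φ = ◇p. Evaluate φ at each world:
  s0 (successors {s1, s2}): φ is true.
  s1 (successors {s0, s5}): φ is true.
  s2 (successors {s2, s3}): φ is false.
  s3 (successors {s2}): φ is false.
  s4 (successors {s2, s3, s4}): φ is false.
  s5 (successors {s1, s5}): φ is true.
For instance, at s2:
  At s2: ◇p requires p at some successor in {s2, s3}.
    At s2: p is false.
    At s3: p is false.
  So ◇p is false at s2.
Satisfying worlds: {s0, s1, s5}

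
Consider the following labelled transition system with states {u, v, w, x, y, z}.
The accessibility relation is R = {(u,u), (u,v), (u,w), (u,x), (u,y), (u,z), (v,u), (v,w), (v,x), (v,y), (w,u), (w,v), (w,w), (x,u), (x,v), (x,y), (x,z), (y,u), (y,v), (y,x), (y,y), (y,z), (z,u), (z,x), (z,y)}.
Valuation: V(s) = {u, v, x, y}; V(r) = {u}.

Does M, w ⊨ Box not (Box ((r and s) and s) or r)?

At w: Box not (Box ((r and s) and s) or r) requires not (Box ((r and s) and s) or r) at every successor {u, v, w}.
  not (Box ((r and s) and s) or r) fails at u, so Box not (Box ((r and s) and s) or r) is false at w.
    At u: Box ((r and s) and s) or r is true, so not (Box ((r and s) and s) or r) is false.
      At u: Box ((r and s) and s) is false, r is true, so Box ((r and s) and s) or r is true.

No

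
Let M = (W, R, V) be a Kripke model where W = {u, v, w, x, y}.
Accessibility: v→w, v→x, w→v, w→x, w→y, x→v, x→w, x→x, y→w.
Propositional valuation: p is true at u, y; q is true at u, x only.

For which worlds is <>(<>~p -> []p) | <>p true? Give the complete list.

Let φ = <>(<>~p -> []p) | <>p. Evaluate φ at each world:
  u (successors ∅): φ is false.
  v (successors {w, x}): φ is false.
  w (successors {v, x, y}): φ is true.
  x (successors {v, w, x}): φ is false.
  y (successors {w}): φ is false.
For instance, at y:
  At y: <>(<>~p -> []p) is false, <>p is false, so <>(<>~p -> []p) | <>p is false.
    At y: <>(<>~p -> []p) requires <>~p -> []p at some successor in {w}.
      At w: <>~p -> []p is false.
    So <>(<>~p -> []p) is false at y.
    At y: <>p requires p at some successor in {w}.
      At w: p is false.
    So <>p is false at y.
Satisfying worlds: {w}

w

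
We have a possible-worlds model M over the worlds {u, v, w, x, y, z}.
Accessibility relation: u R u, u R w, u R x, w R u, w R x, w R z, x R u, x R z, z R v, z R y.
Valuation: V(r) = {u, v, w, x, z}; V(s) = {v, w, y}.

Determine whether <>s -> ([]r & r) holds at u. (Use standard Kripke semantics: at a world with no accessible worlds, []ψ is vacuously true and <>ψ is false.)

At u: <>s is true, []r & r is true, so <>s -> ([]r & r) is true.
  At u: <>s requires s at some successor in {u, w, x}.
    s holds at w, so <>s is true at u.
  At u: []r is true, r is true, so []r & r is true.
    At u: []r requires r at every successor {u, w, x}.
      At u: r is true.
      At w: r is true.
      At x: r is true.
    So []r is true at u.

Yes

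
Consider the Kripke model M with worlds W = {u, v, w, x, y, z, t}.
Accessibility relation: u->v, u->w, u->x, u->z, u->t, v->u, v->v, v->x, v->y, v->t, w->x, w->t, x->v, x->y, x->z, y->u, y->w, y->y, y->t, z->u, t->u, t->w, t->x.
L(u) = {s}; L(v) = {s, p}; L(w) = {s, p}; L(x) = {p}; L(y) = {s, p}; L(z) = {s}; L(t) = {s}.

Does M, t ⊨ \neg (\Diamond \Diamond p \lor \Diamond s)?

At t: \Diamond \Diamond p \lor \Diamond s is true, so \neg (\Diamond \Diamond p \lor \Diamond s) is false.
  At t: \Diamond \Diamond p is true, \Diamond s is true, so \Diamond \Diamond p \lor \Diamond s is true.
    At t: \Diamond \Diamond p requires \Diamond p at some successor in {u, w, x}.
      \Diamond p holds at u, so \Diamond \Diamond p is true at t.
    At t: \Diamond s requires s at some successor in {u, w, x}.
      s holds at u, so \Diamond s is true at t.

No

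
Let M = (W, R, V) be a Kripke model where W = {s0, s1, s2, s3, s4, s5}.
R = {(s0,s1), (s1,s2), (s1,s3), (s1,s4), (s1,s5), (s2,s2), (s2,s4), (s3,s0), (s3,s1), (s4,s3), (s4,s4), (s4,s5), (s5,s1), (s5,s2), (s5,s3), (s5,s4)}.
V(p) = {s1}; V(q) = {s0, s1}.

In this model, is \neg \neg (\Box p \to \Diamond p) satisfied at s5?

Yes

At s5: \neg (\Box p \to \Diamond p) is false, so \neg \neg (\Box p \to \Diamond p) is true.
  At s5: \Box p \to \Diamond p is true, so \neg (\Box p \to \Diamond p) is false.
    At s5: \Box p is false, \Diamond p is true, so \Box p \to \Diamond p is true.
      At s5: \Box p requires p at every successor {s1, s2, s3, s4}.
        p fails at s2, so \Box p is false at s5.
      At s5: \Diamond p requires p at some successor in {s1, s2, s3, s4}.
        p holds at s1, so \Diamond p is true at s5.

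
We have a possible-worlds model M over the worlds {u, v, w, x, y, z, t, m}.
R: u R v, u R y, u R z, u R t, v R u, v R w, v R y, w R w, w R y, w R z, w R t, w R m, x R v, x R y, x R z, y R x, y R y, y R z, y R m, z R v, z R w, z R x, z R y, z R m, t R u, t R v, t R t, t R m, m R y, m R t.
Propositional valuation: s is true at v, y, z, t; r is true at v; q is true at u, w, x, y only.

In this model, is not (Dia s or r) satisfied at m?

No

At m: Dia s or r is true, so not (Dia s or r) is false.
  At m: Dia s is true, r is false, so Dia s or r is true.
    At m: Dia s requires s at some successor in {y, t}.
      s holds at y, so Dia s is true at m.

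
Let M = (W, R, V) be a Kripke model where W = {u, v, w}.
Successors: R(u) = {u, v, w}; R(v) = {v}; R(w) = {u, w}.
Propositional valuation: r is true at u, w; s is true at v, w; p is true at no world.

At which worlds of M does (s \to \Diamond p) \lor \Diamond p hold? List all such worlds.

u

Let φ = (s \to \Diamond p) \lor \Diamond p. Evaluate φ at each world:
  u (successors {u, v, w}): φ is true.
  v (successors {v}): φ is false.
  w (successors {u, w}): φ is false.
For instance, at v:
  At v: s \to \Diamond p is false, \Diamond p is false, so (s \to \Diamond p) \lor \Diamond p is false.
    At v: s is true, \Diamond p is false, so s \to \Diamond p is false.
      At v: \Diamond p requires p at some successor in {v}.
        At v: p is false.
      So \Diamond p is false at v.
    At v: \Diamond p requires p at some successor in {v}.
      At v: p is false.
    So \Diamond p is false at v.
Satisfying worlds: {u}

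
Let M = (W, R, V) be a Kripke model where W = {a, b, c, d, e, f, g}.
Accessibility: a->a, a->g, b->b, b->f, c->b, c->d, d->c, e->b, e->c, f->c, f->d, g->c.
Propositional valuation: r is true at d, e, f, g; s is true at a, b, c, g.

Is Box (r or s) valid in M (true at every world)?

Recall that Box ψ holds at a world iff ψ holds at every accessible world, and Dia ψ holds iff ψ holds at some accessible world.
Let φ = Box (r or s). Evaluate φ at each world:
  a (successors {a, g}): φ is true.
  b (successors {b, f}): φ is true.
  c (successors {b, d}): φ is true.
  d (successors {c}): φ is true.
  e (successors {b, c}): φ is true.
  f (successors {c, d}): φ is true.
  g (successors {c}): φ is true.
For instance, at f:
  At f: Box (r or s) requires r or s at every successor {c, d}.
    At c: r or s is true.
    At d: r or s is true.
  So Box (r or s) is true at f.

Yes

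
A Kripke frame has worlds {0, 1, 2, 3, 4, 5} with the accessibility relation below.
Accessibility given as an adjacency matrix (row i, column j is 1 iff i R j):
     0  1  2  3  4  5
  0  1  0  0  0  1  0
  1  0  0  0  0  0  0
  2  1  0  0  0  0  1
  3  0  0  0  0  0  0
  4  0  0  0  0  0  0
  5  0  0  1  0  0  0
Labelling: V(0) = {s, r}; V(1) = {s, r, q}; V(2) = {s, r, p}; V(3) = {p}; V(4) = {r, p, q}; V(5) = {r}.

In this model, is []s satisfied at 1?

Recall that []ψ holds at a world iff ψ holds at every accessible world, and <>ψ holds iff ψ holds at some accessible world.
At 1: no accessible worlds, so []s holds vacuously.

Yes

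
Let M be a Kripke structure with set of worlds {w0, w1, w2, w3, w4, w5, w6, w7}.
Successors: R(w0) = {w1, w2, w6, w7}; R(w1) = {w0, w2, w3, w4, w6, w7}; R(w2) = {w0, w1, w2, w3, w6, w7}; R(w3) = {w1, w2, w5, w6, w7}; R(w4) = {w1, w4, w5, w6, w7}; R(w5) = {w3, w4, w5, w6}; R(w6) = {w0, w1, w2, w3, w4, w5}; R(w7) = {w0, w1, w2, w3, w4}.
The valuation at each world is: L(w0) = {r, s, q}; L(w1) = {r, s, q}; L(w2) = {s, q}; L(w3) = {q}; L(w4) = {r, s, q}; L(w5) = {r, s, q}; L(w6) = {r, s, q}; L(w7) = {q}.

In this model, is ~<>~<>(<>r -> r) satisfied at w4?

Yes

Recall that <>ψ holds at a world iff ψ holds at some accessible world.
At w4: <>~<>(<>r -> r) is false, so ~<>~<>(<>r -> r) is true.
  At w4: <>~<>(<>r -> r) requires ~<>(<>r -> r) at some successor in {w1, w4, w5, w6, w7}.
    At w1: ~<>(<>r -> r) is false.
    At w4: ~<>(<>r -> r) is false.
    At w5: ~<>(<>r -> r) is false.
    At w6: ~<>(<>r -> r) is false.
    At w7: ~<>(<>r -> r) is false.
  So <>~<>(<>r -> r) is false at w4.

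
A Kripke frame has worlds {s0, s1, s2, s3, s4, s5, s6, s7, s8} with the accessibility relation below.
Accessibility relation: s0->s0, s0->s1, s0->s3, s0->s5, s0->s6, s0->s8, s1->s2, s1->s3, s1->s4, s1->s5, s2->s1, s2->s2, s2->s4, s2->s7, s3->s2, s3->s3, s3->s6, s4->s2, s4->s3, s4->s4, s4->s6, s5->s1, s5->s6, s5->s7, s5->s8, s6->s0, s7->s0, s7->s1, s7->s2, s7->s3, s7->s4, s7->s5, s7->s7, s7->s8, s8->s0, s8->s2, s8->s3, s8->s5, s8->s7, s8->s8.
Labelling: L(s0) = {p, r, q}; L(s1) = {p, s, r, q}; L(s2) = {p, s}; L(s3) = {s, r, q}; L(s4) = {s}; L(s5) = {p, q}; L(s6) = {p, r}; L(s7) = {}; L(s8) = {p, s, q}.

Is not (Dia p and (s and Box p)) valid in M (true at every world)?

Yes

Let φ = not (Dia p and (s and Box p)). Evaluate φ at each world:
  s0 (successors {s0, s1, s3, s5, s6, s8}): φ is true.
  s1 (successors {s2, s3, s4, s5}): φ is true.
  s2 (successors {s1, s2, s4, s7}): φ is true.
  s3 (successors {s2, s3, s6}): φ is true.
  s4 (successors {s2, s3, s4, s6}): φ is true.
  s5 (successors {s1, s6, s7, s8}): φ is true.
  s6 (successors {s0}): φ is true.
  s7 (successors {s0, s1, s2, s3, s4, s5, s7, s8}): φ is true.
  s8 (successors {s0, s2, s3, s5, s7, s8}): φ is true.
For instance, at s5:
  At s5: Dia p and (s and Box p) is false, so not (Dia p and (s and Box p)) is true.
    At s5: Dia p is true, s and Box p is false, so Dia p and (s and Box p) is false.
      At s5: Dia p requires p at some successor in {s1, s6, s7, s8}.
        p holds at s1, so Dia p is true at s5.
      At s5: s is false, Box p is false, so s and Box p is false.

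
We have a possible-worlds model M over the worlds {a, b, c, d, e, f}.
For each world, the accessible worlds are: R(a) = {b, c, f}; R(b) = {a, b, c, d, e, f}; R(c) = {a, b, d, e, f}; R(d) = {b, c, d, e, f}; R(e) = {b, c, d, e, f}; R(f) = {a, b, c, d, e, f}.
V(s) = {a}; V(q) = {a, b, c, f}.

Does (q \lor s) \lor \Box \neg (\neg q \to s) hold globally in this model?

Let φ = (q \lor s) \lor \Box \neg (\neg q \to s). Evaluate φ at each world:
  a (successors {b, c, f}): φ is true.
  b (successors {a, b, c, d, e, f}): φ is true.
  c (successors {a, b, d, e, f}): φ is true.
  d (successors {b, c, d, e, f}): φ is false.
  e (successors {b, c, d, e, f}): φ is false.
  f (successors {a, b, c, d, e, f}): φ is true.
Detail at d (counterexample):
  At d: q \lor s is false, \Box \neg (\neg q \to s) is false, so (q \lor s) \lor \Box \neg (\neg q \to s) is false.
    At d: \Box \neg (\neg q \to s) requires \neg (\neg q \to s) at every successor {b, c, d, e, f}.
      \neg (\neg q \to s) fails at b, so \Box \neg (\neg q \to s) is false at d.

No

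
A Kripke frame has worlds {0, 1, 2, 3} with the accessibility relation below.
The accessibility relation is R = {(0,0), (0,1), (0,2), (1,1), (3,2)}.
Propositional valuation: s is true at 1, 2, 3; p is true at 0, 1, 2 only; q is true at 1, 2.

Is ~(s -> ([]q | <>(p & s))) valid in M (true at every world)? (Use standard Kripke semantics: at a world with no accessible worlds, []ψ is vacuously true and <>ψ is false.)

Let φ = ~(s -> ([]q | <>(p & s))). Evaluate φ at each world:
  0 (successors {0, 1, 2}): φ is false.
  1 (successors {1}): φ is false.
  2 (successors ∅): φ is false.
  3 (successors {2}): φ is false.
Detail at 0 (counterexample):
  At 0: s -> ([]q | <>(p & s)) is true, so ~(s -> ([]q | <>(p & s))) is false.
    At 0: s is false, []q | <>(p & s) is true, so s -> ([]q | <>(p & s)) is true.
      At 0: []q is false, <>(p & s) is true, so []q | <>(p & s) is true.

No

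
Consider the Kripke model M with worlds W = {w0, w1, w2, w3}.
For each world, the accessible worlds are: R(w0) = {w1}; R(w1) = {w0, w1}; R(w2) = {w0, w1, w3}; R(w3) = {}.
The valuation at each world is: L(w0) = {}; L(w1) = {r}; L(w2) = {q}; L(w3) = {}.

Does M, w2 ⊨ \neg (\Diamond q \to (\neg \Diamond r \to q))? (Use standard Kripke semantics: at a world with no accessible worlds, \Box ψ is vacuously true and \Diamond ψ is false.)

Recall that \Diamond ψ holds at a world iff ψ holds at some accessible world.
At w2: \Diamond q \to (\neg \Diamond r \to q) is true, so \neg (\Diamond q \to (\neg \Diamond r \to q)) is false.
  At w2: \Diamond q is false, \neg \Diamond r \to q is true, so \Diamond q \to (\neg \Diamond r \to q) is true.
    At w2: \Diamond q requires q at some successor in {w0, w1, w3}.
      At w0: q is false.
      At w1: q is false.
      At w3: q is false.
    So \Diamond q is false at w2.
    At w2: \neg \Diamond r is false, q is true, so \neg \Diamond r \to q is true.
      At w2: \Diamond r is true, so \neg \Diamond r is false.

No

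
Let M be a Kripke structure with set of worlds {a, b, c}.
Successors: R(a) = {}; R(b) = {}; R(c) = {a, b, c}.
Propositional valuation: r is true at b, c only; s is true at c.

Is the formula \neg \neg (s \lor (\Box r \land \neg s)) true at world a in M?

Yes

Recall that \Box ψ holds at a world iff ψ holds at every accessible world, and \Diamond ψ holds iff ψ holds at some accessible world.
At a: \neg (s \lor (\Box r \land \neg s)) is false, so \neg \neg (s \lor (\Box r \land \neg s)) is true.
  At a: s \lor (\Box r \land \neg s) is true, so \neg (s \lor (\Box r \land \neg s)) is false.
    At a: s is false, \Box r \land \neg s is true, so s \lor (\Box r \land \neg s) is true.
      At a: \Box r is true, \neg s is true, so \Box r \land \neg s is true.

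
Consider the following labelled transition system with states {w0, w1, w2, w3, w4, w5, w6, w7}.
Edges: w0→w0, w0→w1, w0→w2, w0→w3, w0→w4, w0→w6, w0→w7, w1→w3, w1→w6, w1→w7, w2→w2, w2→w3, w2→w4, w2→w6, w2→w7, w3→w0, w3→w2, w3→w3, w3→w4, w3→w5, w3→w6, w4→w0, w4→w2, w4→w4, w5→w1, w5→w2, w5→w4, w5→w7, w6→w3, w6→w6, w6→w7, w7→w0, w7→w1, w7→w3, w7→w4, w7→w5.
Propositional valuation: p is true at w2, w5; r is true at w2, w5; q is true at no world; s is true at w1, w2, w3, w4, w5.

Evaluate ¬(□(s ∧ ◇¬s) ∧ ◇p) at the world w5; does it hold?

At w5: □(s ∧ ◇¬s) ∧ ◇p is false, so ¬(□(s ∧ ◇¬s) ∧ ◇p) is true.
  At w5: □(s ∧ ◇¬s) is false, ◇p is true, so □(s ∧ ◇¬s) ∧ ◇p is false.
    At w5: □(s ∧ ◇¬s) requires s ∧ ◇¬s at every successor {w1, w2, w4, w7}.
      s ∧ ◇¬s fails at w7, so □(s ∧ ◇¬s) is false at w5.
    At w5: ◇p requires p at some successor in {w1, w2, w4, w7}.
      p holds at w2, so ◇p is true at w5.

Yes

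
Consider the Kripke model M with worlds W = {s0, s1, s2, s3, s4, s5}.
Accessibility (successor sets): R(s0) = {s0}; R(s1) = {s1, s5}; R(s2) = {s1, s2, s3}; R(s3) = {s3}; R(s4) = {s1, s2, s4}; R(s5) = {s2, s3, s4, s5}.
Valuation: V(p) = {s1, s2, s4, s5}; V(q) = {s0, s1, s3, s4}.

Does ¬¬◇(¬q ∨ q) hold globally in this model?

Yes

Recall that ◇ψ holds at a world iff ψ holds at some accessible world.
Let φ = ¬¬◇(¬q ∨ q). Evaluate φ at each world:
  s0 (successors {s0}): φ is true.
  s1 (successors {s1, s5}): φ is true.
  s2 (successors {s1, s2, s3}): φ is true.
  s3 (successors {s3}): φ is true.
  s4 (successors {s1, s2, s4}): φ is true.
  s5 (successors {s2, s3, s4, s5}): φ is true.
For instance, at s5:
  At s5: ¬◇(¬q ∨ q) is false, so ¬¬◇(¬q ∨ q) is true.
    At s5: ◇(¬q ∨ q) is true, so ¬◇(¬q ∨ q) is false.
      At s5: ◇(¬q ∨ q) requires ¬q ∨ q at some successor in {s2, s3, s4, s5}.
        ¬q ∨ q holds at s2, so ◇(¬q ∨ q) is true at s5.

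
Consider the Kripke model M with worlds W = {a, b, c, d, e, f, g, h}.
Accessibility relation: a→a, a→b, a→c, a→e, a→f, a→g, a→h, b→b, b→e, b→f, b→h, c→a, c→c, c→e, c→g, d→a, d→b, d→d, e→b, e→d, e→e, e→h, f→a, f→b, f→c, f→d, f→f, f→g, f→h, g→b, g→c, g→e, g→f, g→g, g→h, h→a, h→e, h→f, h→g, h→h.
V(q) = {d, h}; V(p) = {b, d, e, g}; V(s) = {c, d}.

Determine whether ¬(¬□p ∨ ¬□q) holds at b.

No

At b: ¬□p ∨ ¬□q is true, so ¬(¬□p ∨ ¬□q) is false.
  At b: ¬□p is true, ¬□q is true, so ¬□p ∨ ¬□q is true.
    At b: □p is false, so ¬□p is true.
      At b: □p requires p at every successor {b, e, f, h}.
        p fails at f, so □p is false at b.
    At b: □q is false, so ¬□q is true.
      At b: □q requires q at every successor {b, e, f, h}.
        q fails at b, so □q is false at b.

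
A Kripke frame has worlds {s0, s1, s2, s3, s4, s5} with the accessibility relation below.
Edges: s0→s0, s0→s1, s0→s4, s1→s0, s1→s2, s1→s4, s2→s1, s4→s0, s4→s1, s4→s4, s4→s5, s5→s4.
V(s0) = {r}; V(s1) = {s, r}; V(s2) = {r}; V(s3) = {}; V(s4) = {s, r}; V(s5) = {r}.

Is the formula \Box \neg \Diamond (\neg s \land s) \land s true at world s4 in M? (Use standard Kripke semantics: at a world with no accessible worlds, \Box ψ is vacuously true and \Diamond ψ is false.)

Yes

At s4: \Box \neg \Diamond (\neg s \land s) is true, s is true, so \Box \neg \Diamond (\neg s \land s) \land s is true.
  At s4: \Box \neg \Diamond (\neg s \land s) requires \neg \Diamond (\neg s \land s) at every successor {s0, s1, s4, s5}.
    At s0: \neg \Diamond (\neg s \land s) is true.
    At s1: \neg \Diamond (\neg s \land s) is true.
    At s4: \neg \Diamond (\neg s \land s) is true.
    At s5: \neg \Diamond (\neg s \land s) is true.
  So \Box \neg \Diamond (\neg s \land s) is true at s4.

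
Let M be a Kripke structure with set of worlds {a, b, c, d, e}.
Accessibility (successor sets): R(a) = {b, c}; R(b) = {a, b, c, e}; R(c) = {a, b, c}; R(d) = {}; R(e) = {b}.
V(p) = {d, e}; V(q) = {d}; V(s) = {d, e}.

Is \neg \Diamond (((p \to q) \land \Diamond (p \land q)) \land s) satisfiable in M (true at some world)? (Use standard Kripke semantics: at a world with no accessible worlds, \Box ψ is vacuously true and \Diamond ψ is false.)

Yes

Let φ = \neg \Diamond (((p \to q) \land \Diamond (p \land q)) \land s). Evaluate φ at each world:
  a (successors {b, c}): φ is true.
  b (successors {a, b, c, e}): φ is true.
  c (successors {a, b, c}): φ is true.
  d (successors ∅): φ is true.
  e (successors {b}): φ is true.
Detail at a (witness):
  At a: \Diamond (((p \to q) \land \Diamond (p \land q)) \land s) is false, so \neg \Diamond (((p \to q) \land \Diamond (p \land q)) \land s) is true.
    At a: \Diamond (((p \to q) \land \Diamond (p \land q)) \land s) requires ((p \to q) \land \Diamond (p \land q)) \land s at some successor in {b, c}.
      At b: ((p \to q) \land \Diamond (p \land q)) \land s is false.
      At c: ((p \to q) \land \Diamond (p \land q)) \land s is false.
    So \Diamond (((p \to q) \land \Diamond (p \land q)) \land s) is false at a.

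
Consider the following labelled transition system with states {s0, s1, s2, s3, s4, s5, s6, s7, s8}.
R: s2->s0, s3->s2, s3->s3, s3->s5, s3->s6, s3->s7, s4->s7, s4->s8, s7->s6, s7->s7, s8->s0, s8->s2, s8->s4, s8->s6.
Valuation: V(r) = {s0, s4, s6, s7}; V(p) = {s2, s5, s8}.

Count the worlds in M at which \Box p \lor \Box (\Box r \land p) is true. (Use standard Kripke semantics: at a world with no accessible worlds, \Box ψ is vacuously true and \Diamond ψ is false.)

4

Recall that \Box ψ holds at a world iff ψ holds at every accessible world, and \Diamond ψ holds iff ψ holds at some accessible world.
Let φ = \Box p \lor \Box (\Box r \land p). Evaluate φ at each world:
  s0 (successors ∅): φ is true.
  s1 (successors ∅): φ is true.
  s2 (successors {s0}): φ is false.
  s3 (successors {s2, s3, s5, s6, s7}): φ is false.
  s4 (successors {s7, s8}): φ is false.
  s5 (successors ∅): φ is true.
  s6 (successors ∅): φ is true.
  s7 (successors {s6, s7}): φ is false.
  s8 (successors {s0, s2, s4, s6}): φ is false.
For instance, at s4:
  At s4: \Box p is false, \Box (\Box r \land p) is false, so \Box p \lor \Box (\Box r \land p) is false.
    At s4: \Box p requires p at every successor {s7, s8}.
      p fails at s7, so \Box p is false at s4.
    At s4: \Box (\Box r \land p) requires \Box r \land p at every successor {s7, s8}.
      \Box r \land p fails at s7, so \Box (\Box r \land p) is false at s4.
Satisfying worlds: {s0, s1, s5, s6}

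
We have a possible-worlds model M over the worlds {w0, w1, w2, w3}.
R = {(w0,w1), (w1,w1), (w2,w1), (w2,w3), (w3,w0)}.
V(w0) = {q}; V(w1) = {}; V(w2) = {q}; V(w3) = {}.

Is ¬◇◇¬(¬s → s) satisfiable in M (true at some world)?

Let φ = ¬◇◇¬(¬s → s). Evaluate φ at each world:
  w0 (successors {w1}): φ is false.
  w1 (successors {w1}): φ is false.
  w2 (successors {w1, w3}): φ is false.
  w3 (successors {w0}): φ is false.
For instance, at w0:
  At w0: ◇◇¬(¬s → s) is true, so ¬◇◇¬(¬s → s) is false.
    At w0: ◇◇¬(¬s → s) requires ◇¬(¬s → s) at some successor in {w1}.
      ◇¬(¬s → s) holds at w1, so ◇◇¬(¬s → s) is true at w0.

No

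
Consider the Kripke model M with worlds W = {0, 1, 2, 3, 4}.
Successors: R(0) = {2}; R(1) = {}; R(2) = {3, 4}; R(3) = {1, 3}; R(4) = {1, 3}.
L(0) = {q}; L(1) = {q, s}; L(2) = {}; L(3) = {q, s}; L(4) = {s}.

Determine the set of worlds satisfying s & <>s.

3, 4

Let φ = s & <>s. Evaluate φ at each world:
  0 (successors {2}): φ is false.
  1 (successors ∅): φ is false.
  2 (successors {3, 4}): φ is false.
  3 (successors {1, 3}): φ is true.
  4 (successors {1, 3}): φ is true.
For instance, at 4:
  At 4: s is true, <>s is true, so s & <>s is true.
    At 4: <>s requires s at some successor in {1, 3}.
      s holds at 1, so <>s is true at 4.
Satisfying worlds: {3, 4}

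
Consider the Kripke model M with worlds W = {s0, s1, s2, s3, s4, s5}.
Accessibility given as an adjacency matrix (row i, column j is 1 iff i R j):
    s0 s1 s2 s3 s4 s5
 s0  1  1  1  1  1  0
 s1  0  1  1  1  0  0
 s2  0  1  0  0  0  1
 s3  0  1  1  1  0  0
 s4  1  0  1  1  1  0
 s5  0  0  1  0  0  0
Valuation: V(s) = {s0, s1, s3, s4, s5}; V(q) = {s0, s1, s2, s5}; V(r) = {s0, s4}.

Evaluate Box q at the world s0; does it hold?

No

At s0: Box q requires q at every successor {s0, s1, s2, s3, s4}.
  q fails at s3, so Box q is false at s0.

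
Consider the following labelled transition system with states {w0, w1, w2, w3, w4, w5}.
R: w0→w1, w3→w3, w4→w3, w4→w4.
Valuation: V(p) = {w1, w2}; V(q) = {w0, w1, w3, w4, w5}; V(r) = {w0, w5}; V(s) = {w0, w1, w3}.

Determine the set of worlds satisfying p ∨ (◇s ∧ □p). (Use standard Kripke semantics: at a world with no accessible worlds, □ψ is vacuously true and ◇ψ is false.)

w0, w1, w2

Let φ = p ∨ (◇s ∧ □p). Evaluate φ at each world:
  w0 (successors {w1}): φ is true.
  w1 (successors ∅): φ is true.
  w2 (successors ∅): φ is true.
  w3 (successors {w3}): φ is false.
  w4 (successors {w3, w4}): φ is false.
  w5 (successors ∅): φ is false.
For instance, at w0:
  At w0: p is false, ◇s ∧ □p is true, so p ∨ (◇s ∧ □p) is true.
    At w0: ◇s is true, □p is true, so ◇s ∧ □p is true.
      At w0: ◇s requires s at some successor in {w1}.
        s holds at w1, so ◇s is true at w0.
      At w0: □p requires p at every successor {w1}.
        At w1: p is true.
      So □p is true at w0.
Satisfying worlds: {w0, w1, w2}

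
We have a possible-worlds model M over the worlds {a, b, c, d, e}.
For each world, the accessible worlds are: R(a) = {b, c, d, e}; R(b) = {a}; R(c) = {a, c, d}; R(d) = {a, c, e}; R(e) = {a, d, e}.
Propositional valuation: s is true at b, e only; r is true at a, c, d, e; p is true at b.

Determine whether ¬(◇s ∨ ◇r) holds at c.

No

Recall that ◇ψ holds at a world iff ψ holds at some accessible world.
At c: ◇s ∨ ◇r is true, so ¬(◇s ∨ ◇r) is false.
  At c: ◇s is false, ◇r is true, so ◇s ∨ ◇r is true.
    At c: ◇s requires s at some successor in {a, c, d}.
      At a: s is false.
      At c: s is false.
      At d: s is false.
    So ◇s is false at c.
    At c: ◇r requires r at some successor in {a, c, d}.
      r holds at a, so ◇r is true at c.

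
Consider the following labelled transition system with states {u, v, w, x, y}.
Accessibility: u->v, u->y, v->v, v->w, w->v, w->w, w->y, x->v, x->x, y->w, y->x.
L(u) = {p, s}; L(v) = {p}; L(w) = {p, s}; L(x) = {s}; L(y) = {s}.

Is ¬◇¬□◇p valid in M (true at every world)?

Let φ = ¬◇¬□◇p. Evaluate φ at each world:
  u (successors {v, y}): φ is true.
  v (successors {v, w}): φ is true.
  w (successors {v, w, y}): φ is true.
  x (successors {v, x}): φ is true.
  y (successors {w, x}): φ is true.
For instance, at y:
  At y: ◇¬□◇p is false, so ¬◇¬□◇p is true.
    At y: ◇¬□◇p requires ¬□◇p at some successor in {w, x}.
      At w: ¬□◇p is false.
      At x: ¬□◇p is false.
    So ◇¬□◇p is false at y.

Yes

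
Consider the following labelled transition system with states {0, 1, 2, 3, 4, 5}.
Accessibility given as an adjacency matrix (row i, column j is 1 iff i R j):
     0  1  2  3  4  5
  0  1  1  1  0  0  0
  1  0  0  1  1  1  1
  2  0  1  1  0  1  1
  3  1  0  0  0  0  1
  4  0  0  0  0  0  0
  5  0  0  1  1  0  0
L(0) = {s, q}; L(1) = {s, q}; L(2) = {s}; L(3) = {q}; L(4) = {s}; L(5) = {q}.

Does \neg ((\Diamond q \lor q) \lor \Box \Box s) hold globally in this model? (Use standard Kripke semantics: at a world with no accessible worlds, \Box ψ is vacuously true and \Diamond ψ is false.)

No

Let φ = \neg ((\Diamond q \lor q) \lor \Box \Box s). Evaluate φ at each world:
  0 (successors {0, 1, 2}): φ is false.
  1 (successors {2, 3, 4, 5}): φ is false.
  2 (successors {1, 2, 4, 5}): φ is false.
  3 (successors {0, 5}): φ is false.
  4 (successors ∅): φ is false.
  5 (successors {2, 3}): φ is false.
Detail at 0 (counterexample):
  At 0: (\Diamond q \lor q) \lor \Box \Box s is true, so \neg ((\Diamond q \lor q) \lor \Box \Box s) is false.
    At 0: \Diamond q \lor q is true, \Box \Box s is false, so (\Diamond q \lor q) \lor \Box \Box s is true.
      At 0: \Diamond q is true, q is true, so \Diamond q \lor q is true.
      At 0: \Box \Box s requires \Box s at every successor {0, 1, 2}.
        \Box s fails at 1, so \Box \Box s is false at 0.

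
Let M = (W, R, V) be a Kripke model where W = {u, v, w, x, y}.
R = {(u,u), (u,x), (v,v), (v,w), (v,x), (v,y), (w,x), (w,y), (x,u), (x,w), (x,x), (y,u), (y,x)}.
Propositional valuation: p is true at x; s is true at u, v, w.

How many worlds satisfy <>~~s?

4

Let φ = <>~~s. Evaluate φ at each world:
  u (successors {u, x}): φ is true.
  v (successors {v, w, x, y}): φ is true.
  w (successors {x, y}): φ is false.
  x (successors {u, w, x}): φ is true.
  y (successors {u, x}): φ is true.
For instance, at u:
  At u: <>~~s requires ~~s at some successor in {u, x}.
    ~~s holds at u, so <>~~s is true at u.
Satisfying worlds: {u, v, x, y}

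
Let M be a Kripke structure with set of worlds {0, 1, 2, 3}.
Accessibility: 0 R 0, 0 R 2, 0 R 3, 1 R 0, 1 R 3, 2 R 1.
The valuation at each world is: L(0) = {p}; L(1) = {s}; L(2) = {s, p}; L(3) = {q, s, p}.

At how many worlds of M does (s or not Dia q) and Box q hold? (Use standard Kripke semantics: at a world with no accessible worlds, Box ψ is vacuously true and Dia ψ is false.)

Let φ = (s or not Dia q) and Box q. Evaluate φ at each world:
  0 (successors {0, 2, 3}): φ is false.
  1 (successors {0, 3}): φ is false.
  2 (successors {1}): φ is false.
  3 (successors ∅): φ is true.
For instance, at 2:
  At 2: s or not Dia q is true, Box q is false, so (s or not Dia q) and Box q is false.
    At 2: s is true, not Dia q is true, so s or not Dia q is true.
      At 2: Dia q is false, so not Dia q is true.
    At 2: Box q requires q at every successor {1}.
      q fails at 1, so Box q is false at 2.
Satisfying worlds: {3}

1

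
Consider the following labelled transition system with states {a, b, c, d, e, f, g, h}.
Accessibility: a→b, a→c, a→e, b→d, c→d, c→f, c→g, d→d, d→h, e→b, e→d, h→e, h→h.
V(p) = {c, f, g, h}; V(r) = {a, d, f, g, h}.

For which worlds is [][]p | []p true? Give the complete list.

Let φ = [][]p | []p. Evaluate φ at each world:
  a (successors {b, c, e}): φ is false.
  b (successors {d}): φ is false.
  c (successors {d, f, g}): φ is false.
  d (successors {d, h}): φ is false.
  e (successors {b, d}): φ is false.
  f (successors ∅): φ is true.
  g (successors ∅): φ is true.
  h (successors {e, h}): φ is false.
For instance, at e:
  At e: [][]p is false, []p is false, so [][]p | []p is false.
    At e: [][]p requires []p at every successor {b, d}.
      []p fails at b, so [][]p is false at e.
    At e: []p requires p at every successor {b, d}.
      p fails at b, so []p is false at e.
Satisfying worlds: {f, g}

f, g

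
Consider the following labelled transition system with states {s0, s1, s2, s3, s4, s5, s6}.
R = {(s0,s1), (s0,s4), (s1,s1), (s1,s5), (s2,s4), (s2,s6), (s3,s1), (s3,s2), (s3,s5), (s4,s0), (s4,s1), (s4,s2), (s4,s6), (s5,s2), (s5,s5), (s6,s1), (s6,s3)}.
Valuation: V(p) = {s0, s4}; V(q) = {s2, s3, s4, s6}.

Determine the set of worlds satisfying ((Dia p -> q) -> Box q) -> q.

s1, s2, s3, s4, s5, s6

Let φ = ((Dia p -> q) -> Box q) -> q. Evaluate φ at each world:
  s0 (successors {s1, s4}): φ is false.
  s1 (successors {s1, s5}): φ is true.
  s2 (successors {s4, s6}): φ is true.
  s3 (successors {s1, s2, s5}): φ is true.
  s4 (successors {s0, s1, s2, s6}): φ is true.
  s5 (successors {s2, s5}): φ is true.
  s6 (successors {s1, s3}): φ is true.
For instance, at s4:
  At s4: (Dia p -> q) -> Box q is false, q is true, so ((Dia p -> q) -> Box q) -> q is true.
    At s4: Dia p -> q is true, Box q is false, so (Dia p -> q) -> Box q is false.
      At s4: Dia p is true, q is true, so Dia p -> q is true.
      At s4: Box q requires q at every successor {s0, s1, s2, s6}.
        q fails at s0, so Box q is false at s4.
Satisfying worlds: {s1, s2, s3, s4, s5, s6}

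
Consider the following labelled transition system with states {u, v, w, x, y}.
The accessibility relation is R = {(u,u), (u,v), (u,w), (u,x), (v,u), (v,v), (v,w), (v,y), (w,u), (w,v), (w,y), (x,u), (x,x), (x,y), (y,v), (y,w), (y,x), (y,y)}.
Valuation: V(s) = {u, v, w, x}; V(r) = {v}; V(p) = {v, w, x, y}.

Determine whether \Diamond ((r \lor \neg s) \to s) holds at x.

At x: \Diamond ((r \lor \neg s) \to s) requires (r \lor \neg s) \to s at some successor in {u, x, y}.
  (r \lor \neg s) \to s holds at u, so \Diamond ((r \lor \neg s) \to s) is true at x.

Yes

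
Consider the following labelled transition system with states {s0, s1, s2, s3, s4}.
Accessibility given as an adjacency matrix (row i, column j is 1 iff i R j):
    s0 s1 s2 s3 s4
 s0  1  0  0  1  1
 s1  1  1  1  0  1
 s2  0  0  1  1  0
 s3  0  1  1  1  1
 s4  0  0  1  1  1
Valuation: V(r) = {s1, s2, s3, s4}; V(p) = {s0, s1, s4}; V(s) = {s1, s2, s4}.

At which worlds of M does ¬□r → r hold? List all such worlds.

Let φ = ¬□r → r. Evaluate φ at each world:
  s0 (successors {s0, s3, s4}): φ is false.
  s1 (successors {s0, s1, s2, s4}): φ is true.
  s2 (successors {s2, s3}): φ is true.
  s3 (successors {s1, s2, s3, s4}): φ is true.
  s4 (successors {s2, s3, s4}): φ is true.
For instance, at s2:
  At s2: ¬□r is false, r is true, so ¬□r → r is true.
    At s2: □r is true, so ¬□r is false.
      At s2: □r requires r at every successor {s2, s3}.
        At s2: r is true.
        At s3: r is true.
      So □r is true at s2.
Satisfying worlds: {s1, s2, s3, s4}

s1, s2, s3, s4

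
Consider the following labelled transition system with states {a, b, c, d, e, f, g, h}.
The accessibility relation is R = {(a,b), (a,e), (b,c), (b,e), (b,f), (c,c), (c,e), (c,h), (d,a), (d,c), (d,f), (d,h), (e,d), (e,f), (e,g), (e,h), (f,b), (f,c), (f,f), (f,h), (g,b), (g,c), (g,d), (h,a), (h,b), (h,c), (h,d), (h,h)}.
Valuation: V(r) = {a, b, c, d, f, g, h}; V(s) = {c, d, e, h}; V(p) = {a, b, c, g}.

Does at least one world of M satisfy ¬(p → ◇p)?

No

Let φ = ¬(p → ◇p). Evaluate φ at each world:
  a (successors {b, e}): φ is false.
  b (successors {c, e, f}): φ is false.
  c (successors {c, e, h}): φ is false.
  d (successors {a, c, f, h}): φ is false.
  e (successors {d, f, g, h}): φ is false.
  f (successors {b, c, f, h}): φ is false.
  g (successors {b, c, d}): φ is false.
  h (successors {a, b, c, d, h}): φ is false.
For instance, at f:
  At f: p → ◇p is true, so ¬(p → ◇p) is false.
    At f: p is false, ◇p is true, so p → ◇p is true.
      At f: ◇p requires p at some successor in {b, c, f, h}.
        p holds at b, so ◇p is true at f.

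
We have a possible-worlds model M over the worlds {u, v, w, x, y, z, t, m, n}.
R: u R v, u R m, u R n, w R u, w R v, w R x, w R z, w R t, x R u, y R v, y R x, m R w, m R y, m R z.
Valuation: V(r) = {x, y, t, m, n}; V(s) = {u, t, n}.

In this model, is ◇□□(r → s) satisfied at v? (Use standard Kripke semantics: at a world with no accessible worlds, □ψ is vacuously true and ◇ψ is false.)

At v: no accessible worlds, so ◇□□(r → s) is false.

No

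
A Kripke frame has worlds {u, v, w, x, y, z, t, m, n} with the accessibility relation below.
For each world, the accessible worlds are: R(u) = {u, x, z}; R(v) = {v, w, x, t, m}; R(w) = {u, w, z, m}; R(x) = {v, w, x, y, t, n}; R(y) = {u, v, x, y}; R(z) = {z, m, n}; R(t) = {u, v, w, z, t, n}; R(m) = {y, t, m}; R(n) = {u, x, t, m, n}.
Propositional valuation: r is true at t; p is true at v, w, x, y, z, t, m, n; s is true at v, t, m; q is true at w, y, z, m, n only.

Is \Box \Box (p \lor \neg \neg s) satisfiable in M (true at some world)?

Let φ = \Box \Box (p \lor \neg \neg s). Evaluate φ at each world:
  u (successors {u, x, z}): φ is false.
  v (successors {v, w, x, t, m}): φ is false.
  w (successors {u, w, z, m}): φ is false.
  x (successors {v, w, x, y, t, n}): φ is false.
  y (successors {u, v, x, y}): φ is false.
  z (successors {z, m, n}): φ is false.
  t (successors {u, v, w, z, t, n}): φ is false.
  m (successors {y, t, m}): φ is false.
  n (successors {u, x, t, m, n}): φ is false.
For instance, at u:
  At u: \Box \Box (p \lor \neg \neg s) requires \Box (p \lor \neg \neg s) at every successor {u, x, z}.
    \Box (p \lor \neg \neg s) fails at u, so \Box \Box (p \lor \neg \neg s) is false at u.
      At u: \Box (p \lor \neg \neg s) requires p \lor \neg \neg s at every successor {u, x, z}.
        p \lor \neg \neg s fails at u, so \Box (p \lor \neg \neg s) is false at u.

No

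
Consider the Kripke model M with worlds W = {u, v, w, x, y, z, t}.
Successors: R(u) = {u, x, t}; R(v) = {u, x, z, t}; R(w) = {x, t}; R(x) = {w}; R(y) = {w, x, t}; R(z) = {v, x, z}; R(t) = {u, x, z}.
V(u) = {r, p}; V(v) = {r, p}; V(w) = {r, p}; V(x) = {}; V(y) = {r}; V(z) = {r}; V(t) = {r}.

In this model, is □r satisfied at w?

No

At w: □r requires r at every successor {x, t}.
  r fails at x, so □r is false at w.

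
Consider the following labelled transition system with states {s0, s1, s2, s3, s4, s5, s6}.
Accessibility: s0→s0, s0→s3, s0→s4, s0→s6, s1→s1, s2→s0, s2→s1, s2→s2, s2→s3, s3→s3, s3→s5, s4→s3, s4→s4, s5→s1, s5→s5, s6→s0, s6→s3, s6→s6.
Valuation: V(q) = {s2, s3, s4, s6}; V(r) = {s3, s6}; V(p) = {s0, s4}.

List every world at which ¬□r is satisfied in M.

Let φ = ¬□r. Evaluate φ at each world:
  s0 (successors {s0, s3, s4, s6}): φ is true.
  s1 (successors {s1}): φ is true.
  s2 (successors {s0, s1, s2, s3}): φ is true.
  s3 (successors {s3, s5}): φ is true.
  s4 (successors {s3, s4}): φ is true.
  s5 (successors {s1, s5}): φ is true.
  s6 (successors {s0, s3, s6}): φ is true.
For instance, at s3:
  At s3: □r is false, so ¬□r is true.
    At s3: □r requires r at every successor {s3, s5}.
      r fails at s5, so □r is false at s3.
Satisfying worlds: {s0, s1, s2, s3, s4, s5, s6}

s0, s1, s2, s3, s4, s5, s6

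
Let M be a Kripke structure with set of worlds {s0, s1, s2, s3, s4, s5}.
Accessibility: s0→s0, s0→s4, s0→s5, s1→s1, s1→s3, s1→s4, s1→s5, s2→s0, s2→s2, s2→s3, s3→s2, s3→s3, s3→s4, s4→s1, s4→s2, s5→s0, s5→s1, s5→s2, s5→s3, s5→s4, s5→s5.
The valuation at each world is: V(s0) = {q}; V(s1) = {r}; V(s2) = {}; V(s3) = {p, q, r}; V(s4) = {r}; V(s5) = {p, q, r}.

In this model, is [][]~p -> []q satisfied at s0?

At s0: [][]~p is false, []q is false, so [][]~p -> []q is true.
  At s0: [][]~p requires []~p at every successor {s0, s4, s5}.
    []~p fails at s0, so [][]~p is false at s0.
      At s0: []~p requires ~p at every successor {s0, s4, s5}.
        ~p fails at s5, so []~p is false at s0.
  At s0: []q requires q at every successor {s0, s4, s5}.
    q fails at s4, so []q is false at s0.

Yes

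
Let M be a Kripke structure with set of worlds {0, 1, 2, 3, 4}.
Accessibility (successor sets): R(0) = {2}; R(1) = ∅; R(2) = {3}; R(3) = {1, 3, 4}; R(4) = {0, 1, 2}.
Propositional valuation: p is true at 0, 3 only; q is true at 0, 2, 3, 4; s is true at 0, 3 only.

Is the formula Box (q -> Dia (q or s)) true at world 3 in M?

Yes

At 3: Box (q -> Dia (q or s)) requires q -> Dia (q or s) at every successor {1, 3, 4}.
    At 1: q is false, Dia (q or s) is false, so q -> Dia (q or s) is true.
      At 1: no accessible worlds, so Dia (q or s) is false.
    At 3: q is true, Dia (q or s) is true, so q -> Dia (q or s) is true.
      At 3: Dia (q or s) requires q or s at some successor in {1, 3, 4}.
        q or s holds at 3, so Dia (q or s) is true at 3.
    At 4: q is true, Dia (q or s) is true, so q -> Dia (q or s) is true.
      At 4: Dia (q or s) requires q or s at some successor in {0, 1, 2}.
        q or s holds at 0, so Dia (q or s) is true at 4.
So Box (q -> Dia (q or s)) is true at 3.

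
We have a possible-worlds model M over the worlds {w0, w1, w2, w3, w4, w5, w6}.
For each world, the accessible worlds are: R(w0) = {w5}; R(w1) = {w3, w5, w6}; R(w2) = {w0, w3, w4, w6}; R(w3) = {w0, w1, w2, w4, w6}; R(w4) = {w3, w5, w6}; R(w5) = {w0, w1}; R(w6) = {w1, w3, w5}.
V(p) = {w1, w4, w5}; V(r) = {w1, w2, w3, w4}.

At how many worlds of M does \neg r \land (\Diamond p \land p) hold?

1

Let φ = \neg r \land (\Diamond p \land p). Evaluate φ at each world:
  w0 (successors {w5}): φ is false.
  w1 (successors {w3, w5, w6}): φ is false.
  w2 (successors {w0, w3, w4, w6}): φ is false.
  w3 (successors {w0, w1, w2, w4, w6}): φ is false.
  w4 (successors {w3, w5, w6}): φ is false.
  w5 (successors {w0, w1}): φ is true.
  w6 (successors {w1, w3, w5}): φ is false.
For instance, at w6:
  At w6: \neg r is true, \Diamond p \land p is false, so \neg r \land (\Diamond p \land p) is false.
    At w6: \Diamond p is true, p is false, so \Diamond p \land p is false.
      At w6: \Diamond p requires p at some successor in {w1, w3, w5}.
        p holds at w1, so \Diamond p is true at w6.
Satisfying worlds: {w5}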